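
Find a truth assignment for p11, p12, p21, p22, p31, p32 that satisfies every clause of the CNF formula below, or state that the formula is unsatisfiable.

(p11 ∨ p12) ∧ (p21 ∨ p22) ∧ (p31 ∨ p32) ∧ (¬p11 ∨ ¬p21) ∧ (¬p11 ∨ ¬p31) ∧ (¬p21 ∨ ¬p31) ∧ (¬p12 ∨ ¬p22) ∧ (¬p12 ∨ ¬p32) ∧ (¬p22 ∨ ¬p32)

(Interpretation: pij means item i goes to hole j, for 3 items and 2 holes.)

Suppose p11 = True.
Unit clause (¬p21) forces p21 = False.
Unit clause (p22) forces p22 = True.
Unit clause (¬p31) forces p31 = False.
Unit clause (p32) forces p32 = True.
But (¬p32) is also a unit clause — contradiction.
Backtrack on p11: now try p11 = False.
Unit clause (p12) forces p12 = True.
Unit clause (¬p22) forces p22 = False.
Unit clause (p21) forces p21 = True.
Unit clause (¬p31) forces p31 = False.
Unit clause (p32) forces p32 = True.
But (¬p32) is also a unit clause — contradiction.
Either choice for p11 ends in contradiction.

UNSATISFIABLE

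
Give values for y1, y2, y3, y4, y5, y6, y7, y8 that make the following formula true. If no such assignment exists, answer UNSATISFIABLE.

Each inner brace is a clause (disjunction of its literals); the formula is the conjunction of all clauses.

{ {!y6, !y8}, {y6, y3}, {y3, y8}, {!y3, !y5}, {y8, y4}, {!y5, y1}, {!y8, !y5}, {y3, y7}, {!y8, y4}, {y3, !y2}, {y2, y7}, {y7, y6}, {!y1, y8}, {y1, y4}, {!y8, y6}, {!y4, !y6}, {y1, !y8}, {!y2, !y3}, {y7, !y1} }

Branch on y6: set y6 = false.
The clause (y3) is unit, so y3 = true.
The clause (!y5) is unit, so y5 = false.
The clause (y7) is unit, so y7 = true.
The clause (!y8) is unit, so y8 = false.
The clause (y4) is unit, so y4 = true.
The clause (!y1) is unit, so y1 = false.
The clause (!y2) is unit, so y2 = false.
All clauses are satisfied.

y1 ↦ false,  y2 ↦ false,  y3 ↦ true,  y4 ↦ true,  y5 ↦ false,  y6 ↦ false,  y7 ↦ true,  y8 ↦ false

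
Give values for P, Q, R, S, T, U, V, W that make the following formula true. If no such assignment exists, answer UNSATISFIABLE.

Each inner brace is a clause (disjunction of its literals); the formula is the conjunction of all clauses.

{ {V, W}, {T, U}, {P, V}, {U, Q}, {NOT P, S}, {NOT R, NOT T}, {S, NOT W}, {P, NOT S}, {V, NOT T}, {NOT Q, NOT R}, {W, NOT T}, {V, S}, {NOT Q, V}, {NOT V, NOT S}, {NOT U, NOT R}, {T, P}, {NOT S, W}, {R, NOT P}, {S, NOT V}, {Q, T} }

Suppose V = true.
Unit clause (NOT S) forces S = false.
That conflicts with the unit clause (S).
So V must be the other value — set V = false.
Unit clause (W) forces W = true.
Unit clause (P) forces P = true.
Unit clause (S) forces S = true.
Unit clause (NOT T) forces T = false.
Unit clause (U) forces U = true.
Unit clause (NOT Q) forces Q = false.
That conflicts with the unit clause (Q).
Both values of V lead to a conflict.

UNSATISFIABLE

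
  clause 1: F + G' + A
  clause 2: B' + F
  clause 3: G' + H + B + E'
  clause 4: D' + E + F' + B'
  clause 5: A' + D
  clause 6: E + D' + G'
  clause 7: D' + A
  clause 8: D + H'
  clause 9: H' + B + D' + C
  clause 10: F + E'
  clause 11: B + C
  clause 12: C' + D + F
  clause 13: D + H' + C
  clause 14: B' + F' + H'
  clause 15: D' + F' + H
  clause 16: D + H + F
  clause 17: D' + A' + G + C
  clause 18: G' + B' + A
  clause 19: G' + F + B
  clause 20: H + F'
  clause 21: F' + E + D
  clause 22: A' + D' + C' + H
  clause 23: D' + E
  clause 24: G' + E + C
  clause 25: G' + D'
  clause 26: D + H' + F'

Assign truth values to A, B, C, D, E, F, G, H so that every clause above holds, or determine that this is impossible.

A: 1,  B: 0,  C: 1,  D: 1,  E: 1,  F: 1,  G: 0,  H: 1

Try B = 0.
Unit clause (C) forces C = 1.
Try A = 1.
Unit clause (D) forces D = 1.
Unit clause (H) forces H = 1.
Unit clause (E) forces E = 1.
Unit clause (F) forces F = 1.
Unit clause (G') forces G = 0.
All clauses are satisfied.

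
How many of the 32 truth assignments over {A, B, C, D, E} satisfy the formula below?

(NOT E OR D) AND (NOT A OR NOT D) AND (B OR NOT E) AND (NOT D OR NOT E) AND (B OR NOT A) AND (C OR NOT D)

8

There are 2^5 = 32 truth assignments over (A, B, C, D, E).
Split on A. With A = true, the clauses containing A are satisfied and NOT A drops from the rest; 2 of the 2^4 = 16 assignments to the other variables satisfy what remains.
With A = false, by the same count on the reduced clause set, 6 assignments work.
(One model: A=F, B=F, C=F, D=F, E=F.)
Total: 2 + 6 = 8.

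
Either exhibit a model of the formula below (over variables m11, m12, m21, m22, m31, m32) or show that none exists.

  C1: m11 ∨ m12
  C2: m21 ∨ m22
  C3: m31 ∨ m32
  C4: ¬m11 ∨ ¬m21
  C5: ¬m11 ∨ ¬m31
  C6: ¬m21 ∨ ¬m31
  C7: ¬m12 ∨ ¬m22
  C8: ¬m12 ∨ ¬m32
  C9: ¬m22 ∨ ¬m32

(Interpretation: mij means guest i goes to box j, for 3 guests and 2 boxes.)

Case m11 = True:
Unit clause (¬m21) forces m21 = False.
Unit clause (m22) forces m22 = True.
Unit clause (¬m31) forces m31 = False.
Unit clause (m32) forces m32 = True.
But (¬m32) is also a unit clause — contradiction.
Undo m11 and try m11 = False.
Unit clause (m12) forces m12 = True.
Unit clause (¬m22) forces m22 = False.
Unit clause (m21) forces m21 = True.
Unit clause (¬m31) forces m31 = False.
Unit clause (m32) forces m32 = True.
But (¬m32) is also a unit clause — contradiction.
Neither m11 = True nor m11 = False works.

UNSATISFIABLE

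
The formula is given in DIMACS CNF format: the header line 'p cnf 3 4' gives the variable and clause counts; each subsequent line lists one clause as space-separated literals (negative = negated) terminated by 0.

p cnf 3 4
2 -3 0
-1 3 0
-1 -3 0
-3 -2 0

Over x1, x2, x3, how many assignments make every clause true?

There are 2^3 = 8 truth assignments over (x1, x2, x3).
Split on x1. With x1 = True, the clauses containing x1 are satisfied and ¬x1 drops from the rest; 0 of the 2^2 = 4 assignments to the other variables satisfy what remains.
With x1 = False, by the same count on the reduced clause set, 2 assignments work.
Total: 0 + 2 = 2.

2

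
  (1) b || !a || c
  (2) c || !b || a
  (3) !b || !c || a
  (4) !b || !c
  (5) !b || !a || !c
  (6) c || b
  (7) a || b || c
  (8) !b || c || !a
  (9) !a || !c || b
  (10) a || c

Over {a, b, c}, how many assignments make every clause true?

1

There are 2^3 = 8 truth assignments over (a, b, c).
Check each against the 10 clauses (columns in the order a, b, c):
  F F F  ✗ fails (c || b)
  F F T  ✓ satisfies all
  F T F  ✗ fails (c || !b || a)
  F T T  ✗ fails (!b || !c || a)
  T F F  ✗ fails (b || !a || c)
  T F T  ✗ fails (!a || !c || b)
  T T F  ✗ fails (!b || c || !a)
  T T T  ✗ fails (!b || !c)
1 of the 8 rows is a model.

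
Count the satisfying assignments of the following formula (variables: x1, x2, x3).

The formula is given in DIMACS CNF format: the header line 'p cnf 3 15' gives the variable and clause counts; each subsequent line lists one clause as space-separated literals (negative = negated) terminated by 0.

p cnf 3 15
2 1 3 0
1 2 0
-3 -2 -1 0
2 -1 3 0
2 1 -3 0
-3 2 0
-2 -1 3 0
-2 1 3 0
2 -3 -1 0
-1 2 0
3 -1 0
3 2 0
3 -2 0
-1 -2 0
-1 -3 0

There are 2^3 = 8 truth assignments over (x1, x2, x3).
Check each against the 15 clauses (columns in the order x1, x2, x3):
  F F F  ✗ fails (x2 ∨ x1 ∨ x3)
  F F T  ✗ fails (x1 ∨ x2)
  F T F  ✗ fails (¬x2 ∨ x1 ∨ x3)
  F T T  ✓ satisfies all
  T F F  ✗ fails (x2 ∨ ¬x1 ∨ x3)
  T F T  ✗ fails (¬x3 ∨ x2)
  T T F  ✗ fails (¬x2 ∨ ¬x1 ∨ x3)
  T T T  ✗ fails (¬x3 ∨ ¬x2 ∨ ¬x1)
1 of the 8 rows is a model.

1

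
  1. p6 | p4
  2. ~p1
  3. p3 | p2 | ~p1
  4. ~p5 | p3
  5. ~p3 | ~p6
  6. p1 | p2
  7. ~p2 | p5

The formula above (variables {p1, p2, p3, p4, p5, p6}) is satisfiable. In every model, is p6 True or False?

Suppose p6 = 1.
The clause (~p1) is unit, so p1 = 0.
The clause (~p3) is unit, so p3 = 0.
The clause (~p5) is unit, so p5 = 0.
The clause (p2) is unit, so p2 = 1.
But (~p2) is also a unit clause — contradiction.
So every satisfying assignment has p6 = False.

False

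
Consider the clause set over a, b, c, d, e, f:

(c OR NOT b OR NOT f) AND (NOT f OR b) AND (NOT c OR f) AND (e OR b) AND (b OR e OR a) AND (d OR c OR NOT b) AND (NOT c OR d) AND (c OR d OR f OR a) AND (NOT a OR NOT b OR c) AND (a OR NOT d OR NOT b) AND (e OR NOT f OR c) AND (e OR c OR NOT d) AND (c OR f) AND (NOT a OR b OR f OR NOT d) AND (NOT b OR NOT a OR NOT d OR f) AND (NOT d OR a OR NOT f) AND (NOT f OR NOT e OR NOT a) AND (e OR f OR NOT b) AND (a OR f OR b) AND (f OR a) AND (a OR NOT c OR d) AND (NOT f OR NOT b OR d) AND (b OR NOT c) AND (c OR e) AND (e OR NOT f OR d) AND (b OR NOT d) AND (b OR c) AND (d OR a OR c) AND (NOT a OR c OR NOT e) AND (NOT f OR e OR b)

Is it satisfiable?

Yes

Try f = true.
Unit clause (b) forces b = true.
Unit clause (c) forces c = true.
Unit clause (d) forces d = true.
Unit clause (a) forces a = true.
Unit clause (NOT e) forces e = false.
This assignment satisfies each clause.
A satisfying assignment: a ↦ true, b ↦ true, c ↦ true, d ↦ true, e ↦ false, f ↦ true.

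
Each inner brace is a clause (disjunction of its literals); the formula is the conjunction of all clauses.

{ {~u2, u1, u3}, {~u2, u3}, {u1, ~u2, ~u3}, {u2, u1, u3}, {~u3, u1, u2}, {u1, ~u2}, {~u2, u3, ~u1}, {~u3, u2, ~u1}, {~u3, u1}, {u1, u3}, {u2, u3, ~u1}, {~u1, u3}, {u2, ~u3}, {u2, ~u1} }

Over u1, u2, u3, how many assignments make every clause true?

There are 2^3 = 8 truth assignments over (u1, u2, u3).
Split on u2. With u2 = 1, the clauses containing u2 are satisfied and ~u2 drops from the rest; 1 of the 2^2 = 4 assignments to the other variables satisfy what remains.
With u2 = 0, by the same count on the reduced clause set, 0 assignments work.
(One model: u1=T, u2=T, u3=T.)
Total: 1 + 0 = 1.

1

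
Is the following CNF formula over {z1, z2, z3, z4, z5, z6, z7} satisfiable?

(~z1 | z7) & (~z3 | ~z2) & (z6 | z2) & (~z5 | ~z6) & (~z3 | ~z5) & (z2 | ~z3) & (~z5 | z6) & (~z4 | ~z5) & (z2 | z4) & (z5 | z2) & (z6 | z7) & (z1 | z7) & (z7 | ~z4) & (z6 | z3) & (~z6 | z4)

Case z1 = 0:
From the singleton clause (z7), z7 = 1.
Case z3 = 0:
From the singleton clause (z6), z6 = 1.
From the singleton clause (~z5), z5 = 0.
From the singleton clause (z2), z2 = 1.
From the singleton clause (z4), z4 = 1.
This assignment satisfies each clause.
A satisfying assignment: z1 ↦ 0, z2 ↦ 1, z3 ↦ 0, z4 ↦ 1, z5 ↦ 0, z6 ↦ 1, z7 ↦ 1.

Satisfiable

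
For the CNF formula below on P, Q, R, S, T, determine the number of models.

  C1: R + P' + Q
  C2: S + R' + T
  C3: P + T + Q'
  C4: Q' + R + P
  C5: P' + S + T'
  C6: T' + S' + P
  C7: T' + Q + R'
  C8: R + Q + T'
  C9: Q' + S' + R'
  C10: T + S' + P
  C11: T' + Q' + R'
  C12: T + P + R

4

There are 2^5 = 32 truth assignments over (P, Q, R, S, T).
Split on Q. With Q = 1, the clauses containing Q are satisfied and Q' drops from the rest; 3 of the 2^4 = 16 assignments to the other variables satisfy what remains.
With Q = 0, by the same count on the reduced clause set, 1 assignment works.
(One model: P=T, Q=F, R=T, S=T, T=F.)
Total: 3 + 1 = 4.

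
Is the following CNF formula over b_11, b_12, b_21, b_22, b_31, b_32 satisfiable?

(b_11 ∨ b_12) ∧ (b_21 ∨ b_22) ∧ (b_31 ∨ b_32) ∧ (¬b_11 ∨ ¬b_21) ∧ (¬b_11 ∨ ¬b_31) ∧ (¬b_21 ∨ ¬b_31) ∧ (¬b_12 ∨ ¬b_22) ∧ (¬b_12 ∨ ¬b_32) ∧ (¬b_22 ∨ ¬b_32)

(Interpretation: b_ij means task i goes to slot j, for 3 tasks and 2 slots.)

No, unsatisfiable

Branch on b_11: set b_11 = True.
(¬b_21) alone gives b_21 = False.
(b_22) alone gives b_22 = True.
(¬b_31) alone gives b_31 = False.
(b_32) alone gives b_32 = True.
That conflicts with the unit clause (¬b_32).
Undo b_11 and try b_11 = False.
(b_12) alone gives b_12 = True.
(¬b_22) alone gives b_22 = False.
(b_21) alone gives b_21 = True.
(¬b_31) alone gives b_31 = False.
(b_32) alone gives b_32 = True.
That conflicts with the unit clause (¬b_32).
Neither b_11 = True nor b_11 = False works.
No assignment satisfies every clause.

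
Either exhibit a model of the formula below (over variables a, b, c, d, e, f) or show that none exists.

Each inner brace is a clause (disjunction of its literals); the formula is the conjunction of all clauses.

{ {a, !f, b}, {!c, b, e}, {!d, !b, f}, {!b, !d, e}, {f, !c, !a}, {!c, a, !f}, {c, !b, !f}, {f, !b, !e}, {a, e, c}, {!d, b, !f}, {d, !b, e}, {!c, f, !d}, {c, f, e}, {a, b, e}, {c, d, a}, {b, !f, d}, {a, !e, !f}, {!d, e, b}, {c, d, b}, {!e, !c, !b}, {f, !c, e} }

a: false; b: false; c: false; d: true; e: true; f: false

Branch on a: set a = false.
Branch on f: set f = false.
Branch on d: set d = true.
(!b) alone gives b = false.
(!c) alone gives c = false.
(e) alone gives e = true.
This assignment satisfies each clause.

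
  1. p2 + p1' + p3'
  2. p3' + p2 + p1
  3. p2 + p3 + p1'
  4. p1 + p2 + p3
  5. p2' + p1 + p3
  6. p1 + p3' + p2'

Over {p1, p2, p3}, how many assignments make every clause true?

There are 2^3 = 8 truth assignments over (p1, p2, p3).
Check each against the 6 clauses (columns in the order p1, p2, p3):
  F F F  ✗ fails (p1 + p2 + p3)
  F F T  ✗ fails (p3' + p2 + p1)
  F T F  ✗ fails (p2' + p1 + p3)
  F T T  ✗ fails (p1 + p3' + p2')
  T F F  ✗ fails (p2 + p3 + p1')
  T F T  ✗ fails (p2 + p1' + p3')
  T T F  ✓ satisfies all
  T T T  ✓ satisfies all
2 of the 8 rows are models.

2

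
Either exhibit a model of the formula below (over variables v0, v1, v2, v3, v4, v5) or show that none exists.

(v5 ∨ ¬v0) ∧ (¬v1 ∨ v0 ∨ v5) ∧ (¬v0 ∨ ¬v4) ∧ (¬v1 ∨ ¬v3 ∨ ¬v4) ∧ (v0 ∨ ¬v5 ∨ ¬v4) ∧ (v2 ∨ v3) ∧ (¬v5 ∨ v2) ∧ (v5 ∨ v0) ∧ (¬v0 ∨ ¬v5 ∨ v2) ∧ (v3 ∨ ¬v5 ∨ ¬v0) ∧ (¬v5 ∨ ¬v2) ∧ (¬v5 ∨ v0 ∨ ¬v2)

Suppose v5 = True.
(v2) alone gives v2 = True.
But (¬v2) is also a unit clause — contradiction.
Backtrack on v5: now try v5 = False.
(¬v0) alone gives v0 = False.
But (v0) is also a unit clause — contradiction.
Either choice for v5 ends in contradiction.

UNSATISFIABLE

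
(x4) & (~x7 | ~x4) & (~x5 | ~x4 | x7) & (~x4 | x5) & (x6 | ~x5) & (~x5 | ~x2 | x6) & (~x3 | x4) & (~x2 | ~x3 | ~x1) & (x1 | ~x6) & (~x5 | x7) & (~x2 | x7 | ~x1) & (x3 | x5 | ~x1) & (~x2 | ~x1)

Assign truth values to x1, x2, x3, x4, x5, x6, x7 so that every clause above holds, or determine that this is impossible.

(x4) alone gives x4 = 1.
(~x7) alone gives x7 = 0.
(~x5) alone gives x5 = 0.
Now (x5) is unsatisfied and unit — conflict.

UNSATISFIABLE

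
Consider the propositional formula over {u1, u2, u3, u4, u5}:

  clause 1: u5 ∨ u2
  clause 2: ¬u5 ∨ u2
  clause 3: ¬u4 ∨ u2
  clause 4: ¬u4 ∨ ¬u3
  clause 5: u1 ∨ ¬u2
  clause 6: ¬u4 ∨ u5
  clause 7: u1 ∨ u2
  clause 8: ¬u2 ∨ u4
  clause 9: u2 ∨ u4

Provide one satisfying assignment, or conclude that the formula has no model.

Case u5 = True:
From the singleton clause (u2), u2 = True.
From the singleton clause (u1), u1 = True.
From the singleton clause (u4), u4 = True.
From the singleton clause (¬u3), u3 = False.
Every clause now holds.

u1=True; u2=True; u3=False; u4=True; u5=True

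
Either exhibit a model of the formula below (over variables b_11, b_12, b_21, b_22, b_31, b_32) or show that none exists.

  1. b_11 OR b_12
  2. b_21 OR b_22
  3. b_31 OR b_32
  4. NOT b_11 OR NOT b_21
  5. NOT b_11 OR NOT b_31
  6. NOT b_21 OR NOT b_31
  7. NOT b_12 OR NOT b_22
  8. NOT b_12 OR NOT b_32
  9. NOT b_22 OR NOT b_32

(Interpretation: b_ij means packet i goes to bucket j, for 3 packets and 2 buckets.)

Suppose b_11 = true.
Unit clause (NOT b_21) forces b_21 = false.
Unit clause (b_22) forces b_22 = true.
Unit clause (NOT b_31) forces b_31 = false.
Unit clause (b_32) forces b_32 = true.
But (NOT b_32) is also a unit clause — contradiction.
That branch fails; take b_11 = false instead.
Unit clause (b_12) forces b_12 = true.
Unit clause (NOT b_22) forces b_22 = false.
Unit clause (b_21) forces b_21 = true.
Unit clause (NOT b_31) forces b_31 = false.
Unit clause (b_32) forces b_32 = true.
But (NOT b_32) is also a unit clause — contradiction.
Both values of b_11 lead to a conflict.

UNSATISFIABLE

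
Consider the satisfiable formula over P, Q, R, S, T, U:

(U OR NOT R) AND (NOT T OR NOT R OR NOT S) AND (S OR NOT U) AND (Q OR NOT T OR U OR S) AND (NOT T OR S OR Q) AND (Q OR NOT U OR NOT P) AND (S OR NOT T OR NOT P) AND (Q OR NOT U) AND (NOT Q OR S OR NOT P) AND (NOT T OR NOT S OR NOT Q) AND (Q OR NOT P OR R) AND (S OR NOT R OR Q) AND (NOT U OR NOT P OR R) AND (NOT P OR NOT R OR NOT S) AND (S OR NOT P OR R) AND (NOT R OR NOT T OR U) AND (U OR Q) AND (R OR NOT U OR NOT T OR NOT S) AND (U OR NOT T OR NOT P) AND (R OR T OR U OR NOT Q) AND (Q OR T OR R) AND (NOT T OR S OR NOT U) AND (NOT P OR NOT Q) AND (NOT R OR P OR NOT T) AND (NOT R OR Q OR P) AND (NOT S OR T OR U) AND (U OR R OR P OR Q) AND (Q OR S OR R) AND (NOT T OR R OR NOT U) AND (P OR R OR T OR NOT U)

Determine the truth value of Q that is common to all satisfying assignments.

True

Suppose Q = false.
From the singleton clause (NOT U), U = false.
That conflicts with the unit clause (U).
So every satisfying assignment has Q = True.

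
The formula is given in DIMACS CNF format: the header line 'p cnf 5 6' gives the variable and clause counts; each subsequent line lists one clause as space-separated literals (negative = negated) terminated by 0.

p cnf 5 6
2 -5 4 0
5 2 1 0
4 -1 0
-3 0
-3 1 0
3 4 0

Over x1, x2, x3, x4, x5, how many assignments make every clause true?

There are 2^5 = 32 truth assignments over (x1, x2, x3, x4, x5).
Split on x3. With x3 = True, the clauses containing x3 are satisfied and ¬x3 drops from the rest; 0 of the 2^4 = 16 assignments to the other variables satisfy what remains.
With x3 = False, by the same count on the reduced clause set, 7 assignments work.
(One model: x1=F, x2=F, x3=F, x4=T, x5=T.)
Total: 0 + 7 = 7.

7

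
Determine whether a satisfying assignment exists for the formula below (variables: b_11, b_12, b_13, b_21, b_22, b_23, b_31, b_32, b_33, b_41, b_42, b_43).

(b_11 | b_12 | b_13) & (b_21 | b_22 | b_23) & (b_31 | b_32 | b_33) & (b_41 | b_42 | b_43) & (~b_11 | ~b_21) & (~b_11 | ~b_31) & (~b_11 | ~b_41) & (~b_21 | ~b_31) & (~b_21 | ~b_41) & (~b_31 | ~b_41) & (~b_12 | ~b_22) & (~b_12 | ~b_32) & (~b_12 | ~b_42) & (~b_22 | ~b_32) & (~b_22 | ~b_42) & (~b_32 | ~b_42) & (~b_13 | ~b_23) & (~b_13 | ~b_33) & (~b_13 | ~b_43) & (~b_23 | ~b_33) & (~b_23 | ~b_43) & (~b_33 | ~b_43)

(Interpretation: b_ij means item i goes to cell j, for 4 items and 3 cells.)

Branch on b_11: set b_11 = 0.
Branch on b_12: set b_12 = 1.
(~b_22) alone gives b_22 = 0.
(~b_32) alone gives b_32 = 0.
(~b_42) alone gives b_42 = 0.
Branch on b_21: set b_21 = 1.
(~b_31) alone gives b_31 = 0.
(b_33) alone gives b_33 = 1.
(~b_41) alone gives b_41 = 0.
(b_43) alone gives b_43 = 1.
That conflicts with the unit clause (~b_43).
So b_21 must be the other value — set b_21 = 0.
(b_23) alone gives b_23 = 1.
(~b_13) alone gives b_13 = 0.
(~b_33) alone gives b_33 = 0.
(b_31) alone gives b_31 = 1.
(~b_41) alone gives b_41 = 0.
(b_43) alone gives b_43 = 1.
That conflicts with the unit clause (~b_43).
Either choice for b_21 ends in contradiction.
So b_12 must be the other value — set b_12 = 0.
(b_13) alone gives b_13 = 1.
(~b_23) alone gives b_23 = 0.
(~b_33) alone gives b_33 = 0.
(~b_43) alone gives b_43 = 0.
Branch on b_21: set b_21 = 1.
(~b_31) alone gives b_31 = 0.
(b_32) alone gives b_32 = 1.
(~b_41) alone gives b_41 = 0.
(b_42) alone gives b_42 = 1.
That conflicts with the unit clause (~b_42).
So b_21 must be the other value — set b_21 = 0.
(b_22) alone gives b_22 = 1.
(~b_32) alone gives b_32 = 0.
(b_31) alone gives b_31 = 1.
(~b_41) alone gives b_41 = 0.
(b_42) alone gives b_42 = 1.
That conflicts with the unit clause (~b_42).
Either choice for b_21 ends in contradiction.
Either choice for b_12 ends in contradiction.
So b_11 must be the other value — set b_11 = 1.
(~b_21) alone gives b_21 = 0.
(~b_31) alone gives b_31 = 0.
(~b_41) alone gives b_41 = 0.
Branch on b_22: set b_22 = 1.
(~b_12) alone gives b_12 = 0.
(~b_32) alone gives b_32 = 0.
(b_33) alone gives b_33 = 1.
(~b_42) alone gives b_42 = 0.
(b_43) alone gives b_43 = 1.
That conflicts with the unit clause (~b_43).
So b_22 must be the other value — set b_22 = 0.
(b_23) alone gives b_23 = 1.
(~b_13) alone gives b_13 = 0.
(~b_33) alone gives b_33 = 0.
(b_32) alone gives b_32 = 1.
(~b_12) alone gives b_12 = 0.
(~b_42) alone gives b_42 = 0.
(b_43) alone gives b_43 = 1.
That conflicts with the unit clause (~b_43).
Either choice for b_22 ends in contradiction.
Either choice for b_11 ends in contradiction.
No assignment satisfies every clause.

No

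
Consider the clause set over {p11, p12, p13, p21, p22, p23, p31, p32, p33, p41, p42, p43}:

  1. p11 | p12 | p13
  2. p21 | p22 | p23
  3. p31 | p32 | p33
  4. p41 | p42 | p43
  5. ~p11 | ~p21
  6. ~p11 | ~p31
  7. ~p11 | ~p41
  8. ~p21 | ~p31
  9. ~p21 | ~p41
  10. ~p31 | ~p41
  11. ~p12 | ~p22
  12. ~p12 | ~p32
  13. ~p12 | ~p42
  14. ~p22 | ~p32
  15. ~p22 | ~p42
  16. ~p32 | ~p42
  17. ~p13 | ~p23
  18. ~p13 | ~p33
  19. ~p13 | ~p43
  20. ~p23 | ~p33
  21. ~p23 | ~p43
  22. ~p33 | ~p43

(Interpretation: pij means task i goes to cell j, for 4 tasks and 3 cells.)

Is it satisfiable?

Try p11 = 0.
Try p12 = 1.
(~p22) alone gives p22 = 0.
(~p32) alone gives p32 = 0.
(~p42) alone gives p42 = 0.
Try p21 = 1.
(~p31) alone gives p31 = 0.
(p33) alone gives p33 = 1.
(~p41) alone gives p41 = 0.
(p43) alone gives p43 = 1.
But (~p43) is also a unit clause — contradiction.
Undo p21 and try p21 = 0.
(p23) alone gives p23 = 1.
(~p13) alone gives p13 = 0.
(~p33) alone gives p33 = 0.
(p31) alone gives p31 = 1.
(~p41) alone gives p41 = 0.
(p43) alone gives p43 = 1.
But (~p43) is also a unit clause — contradiction.
Neither p21 = 1 nor p21 = 0 works.
Undo p12 and try p12 = 0.
(p13) alone gives p13 = 1.
(~p23) alone gives p23 = 0.
(~p33) alone gives p33 = 0.
(~p43) alone gives p43 = 0.
Try p21 = 1.
(~p31) alone gives p31 = 0.
(p32) alone gives p32 = 1.
(~p41) alone gives p41 = 0.
(p42) alone gives p42 = 1.
But (~p42) is also a unit clause — contradiction.
Undo p21 and try p21 = 0.
(p22) alone gives p22 = 1.
(~p32) alone gives p32 = 0.
(p31) alone gives p31 = 1.
(~p41) alone gives p41 = 0.
(p42) alone gives p42 = 1.
But (~p42) is also a unit clause — contradiction.
Neither p21 = 1 nor p21 = 0 works.
Neither p12 = 1 nor p12 = 0 works.
Undo p11 and try p11 = 1.
(~p21) alone gives p21 = 0.
(~p31) alone gives p31 = 0.
(~p41) alone gives p41 = 0.
Try p22 = 1.
(~p12) alone gives p12 = 0.
(~p32) alone gives p32 = 0.
(p33) alone gives p33 = 1.
(~p42) alone gives p42 = 0.
(p43) alone gives p43 = 1.
But (~p43) is also a unit clause — contradiction.
Undo p22 and try p22 = 0.
(p23) alone gives p23 = 1.
(~p13) alone gives p13 = 0.
(~p33) alone gives p33 = 0.
(p32) alone gives p32 = 1.
(~p12) alone gives p12 = 0.
(~p42) alone gives p42 = 0.
(p43) alone gives p43 = 1.
But (~p43) is also a unit clause — contradiction.
Neither p22 = 1 nor p22 = 0 works.
Neither p11 = 1 nor p11 = 0 works.
No assignment satisfies every clause.

Unsatisfiable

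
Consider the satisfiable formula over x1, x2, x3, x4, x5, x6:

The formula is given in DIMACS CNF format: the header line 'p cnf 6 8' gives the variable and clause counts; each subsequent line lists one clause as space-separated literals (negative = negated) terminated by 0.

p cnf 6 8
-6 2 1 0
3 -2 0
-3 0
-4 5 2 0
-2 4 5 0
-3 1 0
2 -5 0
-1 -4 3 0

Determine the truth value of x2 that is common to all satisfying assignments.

False

Suppose x2 = True.
From the singleton clause (x3), x3 = True.
That conflicts with the unit clause (¬x3).
So every satisfying assignment has x2 = False.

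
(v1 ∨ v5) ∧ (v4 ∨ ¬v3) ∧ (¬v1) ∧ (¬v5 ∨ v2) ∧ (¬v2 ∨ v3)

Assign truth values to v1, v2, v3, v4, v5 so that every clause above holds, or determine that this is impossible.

v1=False; v2=True; v3=True; v4=True; v5=True

From the singleton clause (¬v1), v1 = False.
From the singleton clause (v5), v5 = True.
From the singleton clause (v2), v2 = True.
From the singleton clause (v3), v3 = True.
From the singleton clause (v4), v4 = True.
Every clause now holds.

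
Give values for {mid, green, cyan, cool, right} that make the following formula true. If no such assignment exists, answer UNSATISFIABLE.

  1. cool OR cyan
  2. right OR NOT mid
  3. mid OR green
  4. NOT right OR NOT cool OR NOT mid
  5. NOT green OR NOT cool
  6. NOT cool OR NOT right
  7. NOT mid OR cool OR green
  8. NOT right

The clause (NOT right) is unit, so right = false.
The clause (NOT mid) is unit, so mid = false.
The clause (green) is unit, so green = true.
The clause (NOT cool) is unit, so cool = false.
The clause (cyan) is unit, so cyan = true.
This assignment satisfies each clause.

mid ↦ false, green ↦ true, cyan ↦ true, cool ↦ false, right ↦ false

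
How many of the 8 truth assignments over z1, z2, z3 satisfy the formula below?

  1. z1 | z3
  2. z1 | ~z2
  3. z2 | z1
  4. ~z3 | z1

There are 2^3 = 8 truth assignments over (z1, z2, z3).
Check each against the 4 clauses (columns in the order z1, z2, z3):
  F F F  ✗ fails (z1 | z3)
  F F T  ✗ fails (z2 | z1)
  F T F  ✗ fails (z1 | z3)
  F T T  ✗ fails (z1 | ~z2)
  T F F  ✓ satisfies all
  T F T  ✓ satisfies all
  T T F  ✓ satisfies all
  T T T  ✓ satisfies all
4 of the 8 rows are models.

4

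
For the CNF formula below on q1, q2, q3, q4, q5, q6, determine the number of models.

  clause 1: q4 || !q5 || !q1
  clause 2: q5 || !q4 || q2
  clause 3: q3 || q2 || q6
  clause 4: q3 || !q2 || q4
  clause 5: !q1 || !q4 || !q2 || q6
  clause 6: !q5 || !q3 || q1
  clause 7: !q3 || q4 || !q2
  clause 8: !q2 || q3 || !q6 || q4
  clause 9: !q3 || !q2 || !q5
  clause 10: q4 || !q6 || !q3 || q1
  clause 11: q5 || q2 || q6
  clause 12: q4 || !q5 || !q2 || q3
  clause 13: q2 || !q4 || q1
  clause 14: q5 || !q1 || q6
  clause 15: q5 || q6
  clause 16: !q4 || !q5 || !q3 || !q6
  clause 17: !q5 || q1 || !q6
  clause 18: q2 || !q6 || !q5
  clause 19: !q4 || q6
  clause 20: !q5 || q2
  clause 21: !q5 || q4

There are 2^6 = 64 truth assignments over (q1, q2, q3, q4, q5, q6).
Split on q5. With q5 = true, the clauses containing q5 are satisfied and !q5 drops from the rest; 1 of the 2^5 = 32 assignments to the other variables satisfy what remains.
With q5 = false, by the same count on the reduced clause set, 7 assignments work.
(One model: q1=F, q2=F, q3=F, q4=F, q5=F, q6=T.)
Total: 1 + 7 = 8.

8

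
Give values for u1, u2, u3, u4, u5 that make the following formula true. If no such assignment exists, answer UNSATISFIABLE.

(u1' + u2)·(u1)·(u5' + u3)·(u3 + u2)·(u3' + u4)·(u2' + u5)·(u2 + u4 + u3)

u1=1; u2=1; u3=1; u4=1; u5=1

From the singleton clause (u1), u1 = 1.
From the singleton clause (u2), u2 = 1.
From the singleton clause (u5), u5 = 1.
From the singleton clause (u3), u3 = 1.
From the singleton clause (u4), u4 = 1.
All clauses are satisfied.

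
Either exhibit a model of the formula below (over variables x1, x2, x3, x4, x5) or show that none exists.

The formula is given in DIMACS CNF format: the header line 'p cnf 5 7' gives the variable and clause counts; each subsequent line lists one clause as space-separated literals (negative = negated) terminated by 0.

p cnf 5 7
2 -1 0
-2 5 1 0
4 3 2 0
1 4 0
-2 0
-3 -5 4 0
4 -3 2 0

(¬x2) alone gives x2 = False.
(¬x1) alone gives x1 = False.
(x4) alone gives x4 = True.
Every clause is now satisfied; x3, x5 are unconstrained.

x1 ↦ False, x2 ↦ False, x3 ↦ False, x4 ↦ True, x5 ↦ True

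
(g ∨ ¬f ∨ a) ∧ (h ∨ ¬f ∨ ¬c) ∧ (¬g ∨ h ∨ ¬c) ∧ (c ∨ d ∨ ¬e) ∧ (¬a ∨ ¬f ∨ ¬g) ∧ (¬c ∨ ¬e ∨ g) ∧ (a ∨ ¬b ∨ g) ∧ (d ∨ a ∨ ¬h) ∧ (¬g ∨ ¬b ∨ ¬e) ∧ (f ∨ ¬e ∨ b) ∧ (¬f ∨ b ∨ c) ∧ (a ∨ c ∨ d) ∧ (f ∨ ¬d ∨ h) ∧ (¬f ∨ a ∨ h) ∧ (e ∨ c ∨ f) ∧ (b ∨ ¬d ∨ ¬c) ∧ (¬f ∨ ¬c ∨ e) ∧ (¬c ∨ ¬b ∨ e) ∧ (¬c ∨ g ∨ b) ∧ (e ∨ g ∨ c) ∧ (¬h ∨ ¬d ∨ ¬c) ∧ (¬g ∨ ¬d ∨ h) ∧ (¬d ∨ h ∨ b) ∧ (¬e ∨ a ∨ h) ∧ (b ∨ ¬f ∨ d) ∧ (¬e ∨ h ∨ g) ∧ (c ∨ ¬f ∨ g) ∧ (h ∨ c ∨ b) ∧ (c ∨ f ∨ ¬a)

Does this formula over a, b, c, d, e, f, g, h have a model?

Yes

Suppose g = True.
Suppose h = True.
Suppose a = False.
Unit clause (d) forces d = True.
Unit clause (¬c) forces c = False.
Suppose b = True.
Unit clause (¬e) forces e = False.
Unit clause (f) forces f = True.
Every clause now holds.
A satisfying assignment: a: False; b: True; c: False; d: True; e: False; f: True; g: True; h: True.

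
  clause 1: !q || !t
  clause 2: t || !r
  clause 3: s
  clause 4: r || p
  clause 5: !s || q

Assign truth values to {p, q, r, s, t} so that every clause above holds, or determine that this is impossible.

From the singleton clause (s), s = true.
From the singleton clause (q), q = true.
From the singleton clause (!t), t = false.
From the singleton clause (!r), r = false.
From the singleton clause (p), p = true.
All clauses are satisfied.

p: true; q: true; r: false; s: true; t: false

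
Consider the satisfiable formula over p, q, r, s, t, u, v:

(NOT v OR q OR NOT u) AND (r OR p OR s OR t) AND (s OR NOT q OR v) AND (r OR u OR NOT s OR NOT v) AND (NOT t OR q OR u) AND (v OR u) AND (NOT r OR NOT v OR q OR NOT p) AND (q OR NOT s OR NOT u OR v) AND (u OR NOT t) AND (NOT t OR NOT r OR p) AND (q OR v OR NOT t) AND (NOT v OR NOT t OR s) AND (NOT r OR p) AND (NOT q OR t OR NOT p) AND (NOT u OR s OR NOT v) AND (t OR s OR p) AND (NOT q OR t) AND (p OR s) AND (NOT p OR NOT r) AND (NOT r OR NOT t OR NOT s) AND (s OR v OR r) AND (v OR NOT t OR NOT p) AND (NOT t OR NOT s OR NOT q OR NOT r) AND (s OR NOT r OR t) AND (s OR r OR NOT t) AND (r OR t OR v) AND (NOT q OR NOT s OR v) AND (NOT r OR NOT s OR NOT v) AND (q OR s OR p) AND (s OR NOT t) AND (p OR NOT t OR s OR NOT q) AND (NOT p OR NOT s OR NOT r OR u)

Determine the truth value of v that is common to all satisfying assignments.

Suppose v = false.
The clause (u) is unit, so u = true.
Case s = true:
The clause (q) is unit, so q = true.
But (NOT q) is also a unit clause — contradiction.
Backtrack on s: now try s = false.
The clause (NOT q) is unit, so q = false.
The clause (NOT t) is unit, so t = false.
The clause (p) is unit, so p = true.
The clause (NOT r) is unit, so r = false.
But (r) is also a unit clause — contradiction.
Either choice for s ends in contradiction.
So every satisfying assignment has v = True.

True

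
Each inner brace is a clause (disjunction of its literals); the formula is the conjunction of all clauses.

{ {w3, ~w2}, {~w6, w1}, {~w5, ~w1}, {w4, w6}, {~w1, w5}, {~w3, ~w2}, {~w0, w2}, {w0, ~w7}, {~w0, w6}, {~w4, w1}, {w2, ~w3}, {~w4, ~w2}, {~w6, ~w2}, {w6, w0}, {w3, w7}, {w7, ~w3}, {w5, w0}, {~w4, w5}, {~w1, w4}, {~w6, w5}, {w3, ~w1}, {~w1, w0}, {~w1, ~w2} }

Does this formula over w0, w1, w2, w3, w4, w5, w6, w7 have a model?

Branch on w3: set w3 = 1.
Unit clause (~w2) forces w2 = 0.
But (w2) is also a unit clause — contradiction.
That branch fails; take w3 = 0 instead.
Unit clause (~w2) forces w2 = 0.
Unit clause (~w0) forces w0 = 0.
Unit clause (~w7) forces w7 = 0.
But (w7) is also a unit clause — contradiction.
Both values of w3 lead to a conflict.
No assignment satisfies every clause.

Unsatisfiable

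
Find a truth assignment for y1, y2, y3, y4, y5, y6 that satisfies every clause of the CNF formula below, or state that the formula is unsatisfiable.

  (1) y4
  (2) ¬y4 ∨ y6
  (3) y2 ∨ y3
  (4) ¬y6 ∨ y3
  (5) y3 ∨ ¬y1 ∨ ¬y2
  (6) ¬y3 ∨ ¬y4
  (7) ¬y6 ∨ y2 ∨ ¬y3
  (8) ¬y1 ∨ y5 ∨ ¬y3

UNSATISFIABLE

The clause (y4) is unit, so y4 = True.
The clause (y6) is unit, so y6 = True.
The clause (y3) is unit, so y3 = True.
Now (¬y3) is unsatisfied and unit — conflict.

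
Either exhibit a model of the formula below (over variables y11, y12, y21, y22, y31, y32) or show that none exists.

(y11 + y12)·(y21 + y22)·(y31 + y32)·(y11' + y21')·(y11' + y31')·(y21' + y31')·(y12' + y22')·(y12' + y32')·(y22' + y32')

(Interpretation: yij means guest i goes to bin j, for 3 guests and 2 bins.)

Try y11 = 1.
From the singleton clause (y21'), y21 = 0.
From the singleton clause (y22), y22 = 1.
From the singleton clause (y31'), y31 = 0.
From the singleton clause (y32), y32 = 1.
Now (y32') is unsatisfied and unit — conflict.
Undo y11 and try y11 = 0.
From the singleton clause (y12), y12 = 1.
From the singleton clause (y22'), y22 = 0.
From the singleton clause (y21), y21 = 1.
From the singleton clause (y31'), y31 = 0.
From the singleton clause (y32), y32 = 1.
Now (y32') is unsatisfied and unit — conflict.
Either choice for y11 ends in contradiction.

UNSATISFIABLE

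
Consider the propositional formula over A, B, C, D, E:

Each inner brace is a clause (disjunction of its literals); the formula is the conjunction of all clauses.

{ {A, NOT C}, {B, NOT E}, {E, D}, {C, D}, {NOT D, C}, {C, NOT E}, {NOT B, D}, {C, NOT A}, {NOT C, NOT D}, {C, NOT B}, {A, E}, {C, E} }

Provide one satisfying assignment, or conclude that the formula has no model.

UNSATISFIABLE

Case A = true:
From the singleton clause (C), C = true.
From the singleton clause (NOT D), D = false.
From the singleton clause (E), E = true.
From the singleton clause (B), B = true.
That conflicts with the unit clause (NOT B).
So A must be the other value — set A = false.
From the singleton clause (NOT C), C = false.
From the singleton clause (D), D = true.
That conflicts with the unit clause (NOT D).
Neither A = true nor A = false works.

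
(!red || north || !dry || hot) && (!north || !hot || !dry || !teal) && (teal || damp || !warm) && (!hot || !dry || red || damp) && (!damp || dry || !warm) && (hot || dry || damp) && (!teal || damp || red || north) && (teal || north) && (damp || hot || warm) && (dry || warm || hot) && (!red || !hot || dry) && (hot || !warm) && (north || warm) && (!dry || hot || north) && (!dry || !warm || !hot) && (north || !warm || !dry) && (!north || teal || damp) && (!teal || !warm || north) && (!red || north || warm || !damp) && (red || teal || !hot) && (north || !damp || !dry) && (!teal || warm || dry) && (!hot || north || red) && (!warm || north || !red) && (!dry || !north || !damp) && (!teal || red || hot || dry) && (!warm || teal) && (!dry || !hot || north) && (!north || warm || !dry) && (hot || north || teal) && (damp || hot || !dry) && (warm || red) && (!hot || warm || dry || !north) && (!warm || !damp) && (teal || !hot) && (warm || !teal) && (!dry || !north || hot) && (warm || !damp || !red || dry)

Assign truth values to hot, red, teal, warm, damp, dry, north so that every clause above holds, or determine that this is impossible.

hot ↦ true; red ↦ false; teal ↦ true; warm ↦ true; damp ↦ false; dry ↦ false; north ↦ true

Case teal = true:
The clause (warm) is unit, so warm = true.
The clause (hot) is unit, so hot = true.
The clause (!dry) is unit, so dry = false.
The clause (!damp) is unit, so damp = false.
The clause (!red) is unit, so red = false.
The clause (north) is unit, so north = true.
This assignment satisfies each clause.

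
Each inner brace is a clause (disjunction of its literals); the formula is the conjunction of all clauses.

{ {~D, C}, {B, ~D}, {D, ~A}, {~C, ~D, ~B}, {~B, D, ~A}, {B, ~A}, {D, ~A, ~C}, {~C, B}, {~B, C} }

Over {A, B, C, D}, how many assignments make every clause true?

There are 2^4 = 16 truth assignments over (A, B, C, D).
Check each against the 9 clauses (columns in the order A, B, C, D):
  F F F F  ✓ satisfies all
  F F F T  ✗ fails (~D | C)
  F F T F  ✗ fails (~C | B)
  F F T T  ✗ fails (B | ~D)
  F T F F  ✗ fails (~B | C)
  F T F T  ✗ fails (~D | C)
  F T T F  ✓ satisfies all
  F T T T  ✗ fails (~C | ~D | ~B)
  T F F F  ✗ fails (D | ~A)
  T F F T  ✗ fails (~D | C)
  T F T F  ✗ fails (D | ~A)
  T F T T  ✗ fails (B | ~D)
  T T F F  ✗ fails (D | ~A)
  T T F T  ✗ fails (~D | C)
  T T T F  ✗ fails (D | ~A)
  T T T T  ✗ fails (~C | ~D | ~B)
2 of the 16 rows are models.

2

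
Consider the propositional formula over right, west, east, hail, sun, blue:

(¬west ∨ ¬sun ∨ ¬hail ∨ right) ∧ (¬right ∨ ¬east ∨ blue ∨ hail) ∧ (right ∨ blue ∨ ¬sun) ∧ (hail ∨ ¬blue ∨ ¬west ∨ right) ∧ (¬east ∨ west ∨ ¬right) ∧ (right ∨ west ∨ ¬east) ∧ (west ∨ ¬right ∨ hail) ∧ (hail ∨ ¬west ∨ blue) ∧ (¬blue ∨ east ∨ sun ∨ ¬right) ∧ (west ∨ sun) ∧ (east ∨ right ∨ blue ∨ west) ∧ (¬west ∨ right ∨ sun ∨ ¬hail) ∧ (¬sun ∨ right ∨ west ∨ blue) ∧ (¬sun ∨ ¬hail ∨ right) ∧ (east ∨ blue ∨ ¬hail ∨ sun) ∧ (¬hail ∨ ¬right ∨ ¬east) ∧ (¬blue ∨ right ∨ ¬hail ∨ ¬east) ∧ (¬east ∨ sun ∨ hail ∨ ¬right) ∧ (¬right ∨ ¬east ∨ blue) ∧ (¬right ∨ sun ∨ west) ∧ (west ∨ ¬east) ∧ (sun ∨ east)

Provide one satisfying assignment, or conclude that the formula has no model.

Branch on west: set west = False.
(sun) alone gives sun = True.
(¬east) alone gives east = False.
Branch on right: set right = True.
(hail) alone gives hail = True.
All clauses hold; blue can take either value.

right ↦ True, west ↦ False, east ↦ False, hail ↦ True, sun ↦ True, blue ↦ True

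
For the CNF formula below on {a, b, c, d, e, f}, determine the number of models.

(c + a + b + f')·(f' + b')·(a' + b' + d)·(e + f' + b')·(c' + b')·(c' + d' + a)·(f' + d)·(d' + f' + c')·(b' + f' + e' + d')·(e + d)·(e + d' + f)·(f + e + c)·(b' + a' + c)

11

There are 2^6 = 64 truth assignments over (a, b, c, d, e, f).
Split on f. With f = 1, the clauses containing f are satisfied and f' drops from the rest; 2 of the 2^5 = 32 assignments to the other variables satisfy what remains.
With f = 0, by the same count on the reduced clause set, 9 assignments work.
(One model: a=F, b=F, c=F, d=F, e=T, f=F.)
Total: 2 + 9 = 11.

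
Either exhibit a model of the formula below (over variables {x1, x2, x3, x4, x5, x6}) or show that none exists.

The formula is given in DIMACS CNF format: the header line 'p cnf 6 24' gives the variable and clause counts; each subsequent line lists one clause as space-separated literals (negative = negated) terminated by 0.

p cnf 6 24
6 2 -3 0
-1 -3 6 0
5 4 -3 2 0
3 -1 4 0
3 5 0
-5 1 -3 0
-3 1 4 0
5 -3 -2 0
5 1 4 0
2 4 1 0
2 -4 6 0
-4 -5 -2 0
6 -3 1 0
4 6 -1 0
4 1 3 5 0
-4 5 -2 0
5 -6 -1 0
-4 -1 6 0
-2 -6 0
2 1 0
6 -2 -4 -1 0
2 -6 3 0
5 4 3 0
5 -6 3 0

Suppose x3 = True.
Suppose x6 = True.
From the singleton clause (¬x2), x2 = False.
From the singleton clause (x1), x1 = True.
From the singleton clause (x5), x5 = True.
No clause remains; x4 is free.

x1 ↦ True,  x2 ↦ False,  x3 ↦ True,  x4 ↦ True,  x5 ↦ True,  x6 ↦ True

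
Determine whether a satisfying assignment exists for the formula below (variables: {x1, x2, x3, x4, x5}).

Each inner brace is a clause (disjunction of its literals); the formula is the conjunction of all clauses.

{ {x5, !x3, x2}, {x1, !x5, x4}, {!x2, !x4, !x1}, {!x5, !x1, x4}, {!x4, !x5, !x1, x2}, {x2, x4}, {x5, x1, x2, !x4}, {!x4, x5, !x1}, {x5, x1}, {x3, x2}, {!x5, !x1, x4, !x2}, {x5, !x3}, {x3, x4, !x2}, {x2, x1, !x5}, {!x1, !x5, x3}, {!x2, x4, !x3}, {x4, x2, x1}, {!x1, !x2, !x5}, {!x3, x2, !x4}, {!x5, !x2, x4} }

Yes

Suppose x2 = true.
Suppose x4 = true.
From the singleton clause (!x1), x1 = false.
From the singleton clause (x5), x5 = true.
All clauses hold; x3 can take either value.
A satisfying assignment: x1=false; x2=true; x3=true; x4=true; x5=true.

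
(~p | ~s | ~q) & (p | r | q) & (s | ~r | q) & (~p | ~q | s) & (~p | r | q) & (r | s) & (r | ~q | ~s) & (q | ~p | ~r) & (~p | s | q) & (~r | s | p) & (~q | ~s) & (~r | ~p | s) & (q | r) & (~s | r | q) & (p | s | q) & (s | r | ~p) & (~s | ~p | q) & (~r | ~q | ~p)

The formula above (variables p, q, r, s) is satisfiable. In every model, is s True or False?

Suppose s = 0.
(r) alone gives r = 1.
(q) alone gives q = 1.
(~p) alone gives p = 0.
That conflicts with the unit clause (p).
So every satisfying assignment has s = True.

True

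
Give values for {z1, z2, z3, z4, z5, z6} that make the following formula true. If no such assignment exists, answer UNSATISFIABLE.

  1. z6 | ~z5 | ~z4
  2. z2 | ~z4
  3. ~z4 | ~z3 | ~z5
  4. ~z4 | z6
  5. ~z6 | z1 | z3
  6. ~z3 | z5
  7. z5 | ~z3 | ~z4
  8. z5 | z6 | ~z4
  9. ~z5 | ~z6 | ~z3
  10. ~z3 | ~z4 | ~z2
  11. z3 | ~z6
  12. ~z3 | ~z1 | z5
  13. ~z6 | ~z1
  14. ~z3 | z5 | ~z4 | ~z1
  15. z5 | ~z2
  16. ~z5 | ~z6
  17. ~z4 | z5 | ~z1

Suppose z2 = 1.
Unit clause (z5) forces z5 = 1.
Unit clause (~z6) forces z6 = 0.
Unit clause (~z4) forces z4 = 0.
No clause remains; z1, z3 are free.

z1 ↦ 1,  z2 ↦ 1,  z3 ↦ 0,  z4 ↦ 0,  z5 ↦ 1,  z6 ↦ 0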